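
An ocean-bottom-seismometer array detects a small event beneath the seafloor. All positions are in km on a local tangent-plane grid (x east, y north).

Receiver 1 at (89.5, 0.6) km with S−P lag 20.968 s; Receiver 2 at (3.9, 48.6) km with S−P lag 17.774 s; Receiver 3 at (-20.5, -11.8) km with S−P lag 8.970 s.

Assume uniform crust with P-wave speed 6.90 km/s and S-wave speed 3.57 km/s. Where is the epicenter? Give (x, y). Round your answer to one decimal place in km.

Distance from S−P lag: d = Δt · v_P v_S / (v_P − v_S) = Δt · (6.90·3.57)/(6.90−3.57) ≈ 7.3973·Δt.
So d_Receiver 1 = 155.11, d_Receiver 2 = 131.48, d_Receiver 3 = 66.35 km.
Circle about each station: (x − 89.5)² + (y − 0.6)² = 155.11²; (x − 3.9)² + (y − 48.6)² = 131.48²; (x + 20.5)² + (y + 11.8)² = 66.35².
Subtracting pairs of circle equations eliminates x²+y² and gives linear equations (the radical axes):
-171.2 x + 96.0 y = 1138.68
-220.0 x − 24.8 y = 12205.67
Solving the 2×2 system: x ≈ -47.3, y ≈ -72.5 km.

x ≈ -47.3 km, y ≈ -72.5 km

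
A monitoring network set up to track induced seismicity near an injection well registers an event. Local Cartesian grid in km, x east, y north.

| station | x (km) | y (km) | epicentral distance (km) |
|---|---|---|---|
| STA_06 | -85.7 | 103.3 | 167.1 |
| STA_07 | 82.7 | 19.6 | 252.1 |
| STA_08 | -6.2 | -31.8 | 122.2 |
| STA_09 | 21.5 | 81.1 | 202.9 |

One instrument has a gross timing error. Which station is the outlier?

STA_07

Solve using three stations at a time. Using STA_06, STA_08, STA_09 (subtract circle equations pairwise → linear system) gives (x, y) ≈ (-125.2, -58.9).
Distances from that point to each station vs reported:
  STA_06: calculated 167.0 vs reported 167.1 → residual 0.1 km
  STA_07: calculated 222.2 vs reported 252.1 → residual 29.9 km
  STA_08: calculated 122.0 vs reported 122.2 → residual 0.2 km
  STA_09: calculated 202.8 vs reported 202.9 → residual 0.1 km
STA_06, STA_08, STA_09 are mutually consistent (residuals ≈ 0); STA_07 is off by 29.9 km.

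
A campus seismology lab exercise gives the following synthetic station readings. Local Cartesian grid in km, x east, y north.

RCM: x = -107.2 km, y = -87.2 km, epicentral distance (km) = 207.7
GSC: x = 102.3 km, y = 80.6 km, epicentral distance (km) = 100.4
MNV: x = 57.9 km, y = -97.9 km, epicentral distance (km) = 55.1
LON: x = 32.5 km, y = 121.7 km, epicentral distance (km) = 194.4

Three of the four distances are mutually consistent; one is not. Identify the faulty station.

Solve using three stations at a time. Using RCM, MNV, LON (subtract circle equations pairwise → linear system) gives (x, y) ≈ (98.8, -61.0).
Distances from that point to each station vs reported:
  RCM: calculated 207.7 vs reported 207.7 → residual 0.0 km
  GSC: calculated 141.7 vs reported 100.4 → residual 41.3 km
  MNV: calculated 55.1 vs reported 55.1 → residual 0.0 km
  LON: calculated 194.4 vs reported 194.4 → residual 0.0 km
RCM, MNV, LON are mutually consistent (residuals ≈ 0); GSC is off by 41.3 km.

GSC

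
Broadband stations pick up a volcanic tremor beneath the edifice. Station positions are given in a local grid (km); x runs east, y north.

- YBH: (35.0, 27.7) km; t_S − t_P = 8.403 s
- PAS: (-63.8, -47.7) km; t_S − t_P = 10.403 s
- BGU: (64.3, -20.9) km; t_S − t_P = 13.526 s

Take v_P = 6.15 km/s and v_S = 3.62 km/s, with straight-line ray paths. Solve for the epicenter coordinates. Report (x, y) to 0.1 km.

x ≈ -37.9 km, y ≈ 40.1 km

Distance from S−P lag: d = Δt · v_P v_S / (v_P − v_S) = Δt · (6.15·3.62)/(6.15−3.62) ≈ 8.7996·Δt.
So d_YBH = 73.94, d_PAS = 91.54, d_BGU = 119.02 km.
Circle about each station: (x − 35.0)² + (y − 27.7)² = 73.94²; (x + 63.8)² + (y + 47.7)² = 91.54²; (x − 64.3)² + (y + 20.9)² = 119.02².
Subtracting the YBH equation from the PAS and BGU equations removes the quadratic terms:
-197.6 x − 150.8 y = 1440.99
58.6 x − 97.2 y = -6119.63
Solving the 2×2 system: x ≈ -37.9, y ≈ 40.1 km.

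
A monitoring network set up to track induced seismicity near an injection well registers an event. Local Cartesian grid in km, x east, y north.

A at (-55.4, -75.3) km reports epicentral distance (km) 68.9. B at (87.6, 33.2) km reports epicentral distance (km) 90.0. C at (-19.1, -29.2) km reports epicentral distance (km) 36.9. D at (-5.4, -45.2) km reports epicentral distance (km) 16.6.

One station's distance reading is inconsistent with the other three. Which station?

B

Solve using three stations at a time. Using A, C, D (subtract circle equations pairwise → linear system) gives (x, y) ≈ (9.6, -52.4).
Distances from that point to each station vs reported:
  A: calculated 68.9 vs reported 68.9 → residual 0.0 km
  B: calculated 115.8 vs reported 90.0 → residual 25.8 km
  C: calculated 36.9 vs reported 36.9 → residual 0.0 km
  D: calculated 16.7 vs reported 16.6 → residual 0.1 km
A, C, D are mutually consistent (residuals ≈ 0); B is off by 25.8 km.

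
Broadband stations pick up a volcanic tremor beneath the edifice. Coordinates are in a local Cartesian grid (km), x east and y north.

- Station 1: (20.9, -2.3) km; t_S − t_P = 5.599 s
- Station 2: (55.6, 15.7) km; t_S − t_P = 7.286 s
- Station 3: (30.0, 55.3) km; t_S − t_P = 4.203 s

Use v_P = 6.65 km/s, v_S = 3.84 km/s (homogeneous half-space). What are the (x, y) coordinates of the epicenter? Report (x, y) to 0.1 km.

(-5.5, 41.2)

Distance from S−P lag: d = Δt · v_P v_S / (v_P − v_S) = Δt · (6.65·3.84)/(6.65−3.84) ≈ 9.0875·Δt.
So d_Station 1 = 50.88, d_Station 2 = 66.21, d_Station 3 = 38.19 km.
Circle about each station: (x − 20.9)² + (y + 2.3)² = 50.88²; (x − 55.6)² + (y − 15.7)² = 66.21²; (x − 30.0)² + (y − 55.3)² = 38.19².
Subtracting the Station 1 equation from the Station 2 and Station 3 equations removes the quadratic terms:
69.4 x + 36.0 y = 1100.76
18.2 x + 115.2 y = 4646.29
Solving the 2×2 system: x ≈ -5.5, y ≈ 41.2 km.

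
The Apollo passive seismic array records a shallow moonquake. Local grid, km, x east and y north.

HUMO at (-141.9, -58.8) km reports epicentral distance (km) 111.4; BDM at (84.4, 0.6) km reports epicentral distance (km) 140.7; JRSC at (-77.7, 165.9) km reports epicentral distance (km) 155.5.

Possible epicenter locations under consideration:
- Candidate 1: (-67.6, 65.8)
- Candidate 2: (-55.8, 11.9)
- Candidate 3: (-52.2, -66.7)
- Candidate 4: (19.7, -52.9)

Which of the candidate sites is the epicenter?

Candidate 2

For each candidate, compare |candidate − station| to the reported distance:
Candidate 1: residuals HUMO 33.7, BDM 24.7, JRSC 54.9 → max 54.9 km
Candidate 2: residuals HUMO 0.0, BDM 0.0, JRSC 0.0 → max 0.0 km
Candidate 3: residuals HUMO 21.4, BDM 11.6, JRSC 78.5 → max 78.5 km
Candidate 4: residuals HUMO 50.3, BDM 56.7, JRSC 84.0 → max 84.0 km
Only Candidate 2 has all residuals ≈ 0.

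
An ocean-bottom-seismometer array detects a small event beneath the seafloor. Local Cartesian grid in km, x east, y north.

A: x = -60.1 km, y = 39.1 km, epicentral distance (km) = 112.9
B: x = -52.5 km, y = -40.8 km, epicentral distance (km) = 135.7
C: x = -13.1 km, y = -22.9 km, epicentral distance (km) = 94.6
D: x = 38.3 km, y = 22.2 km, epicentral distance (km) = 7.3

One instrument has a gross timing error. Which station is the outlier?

D

Solve using three stations at a time. Using A, B, C (subtract circle equations pairwise → linear system) gives (x, y) ≈ (52.4, 45.0).
Distances from that point to each station vs reported:
  A: calculated 112.7 vs reported 112.9 → residual 0.2 km
  B: calculated 135.5 vs reported 135.7 → residual 0.2 km
  C: calculated 94.3 vs reported 94.6 → residual 0.3 km
  D: calculated 26.8 vs reported 7.3 → residual 19.5 km
A, B, C are mutually consistent (residuals ≈ 0); D is off by 19.5 km.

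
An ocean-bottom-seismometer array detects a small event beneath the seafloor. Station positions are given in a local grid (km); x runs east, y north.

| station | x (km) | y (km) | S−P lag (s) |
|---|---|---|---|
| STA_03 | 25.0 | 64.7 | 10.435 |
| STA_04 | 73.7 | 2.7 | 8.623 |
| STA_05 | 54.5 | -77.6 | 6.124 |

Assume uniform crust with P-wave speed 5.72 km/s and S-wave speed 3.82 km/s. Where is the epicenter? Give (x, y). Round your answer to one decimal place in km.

x ≈ -10.3 km, y ≈ -50.0 km

Distance from S−P lag: d = Δt · v_P v_S / (v_P − v_S) = Δt · (5.72·3.82)/(5.72−3.82) ≈ 11.5002·Δt.
So d_STA_03 = 120.00, d_STA_04 = 99.17, d_STA_05 = 70.43 km.
Circle about each station: (x − 25.0)² + (y − 64.7)² = 120.00²; (x − 73.7)² + (y − 2.7)² = 99.17²; (x − 54.5)² + (y + 77.6)² = 70.43².
Subtracting the STA_03 equation from the STA_04 and STA_05 equations removes the quadratic terms:
97.4 x − 124.0 y = 5193.20
59.0 x − 284.6 y = 13620.54
Solving the 2×2 system: x ≈ -10.3, y ≈ -50.0 km.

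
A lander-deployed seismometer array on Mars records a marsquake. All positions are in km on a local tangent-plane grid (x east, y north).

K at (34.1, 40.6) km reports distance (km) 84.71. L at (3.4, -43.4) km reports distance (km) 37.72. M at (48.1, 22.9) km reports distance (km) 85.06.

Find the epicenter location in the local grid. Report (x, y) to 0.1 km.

Circle about each station: (x − 34.1)² + (y − 40.6)² = 84.71²; (x − 3.4)² + (y + 43.4)² = 37.72²; (x − 48.1)² + (y − 22.9)² = 85.06².
Subtracting pairs of circle equations eliminates x²+y² and gives linear equations (the radical axes):
-61.4 x − 168.0 y = 4836.94
28.0 x − 35.4 y = -32.57
Solving the 2×2 system: x ≈ -25.7, y ≈ -19.4 km.

(-25.7, -19.4)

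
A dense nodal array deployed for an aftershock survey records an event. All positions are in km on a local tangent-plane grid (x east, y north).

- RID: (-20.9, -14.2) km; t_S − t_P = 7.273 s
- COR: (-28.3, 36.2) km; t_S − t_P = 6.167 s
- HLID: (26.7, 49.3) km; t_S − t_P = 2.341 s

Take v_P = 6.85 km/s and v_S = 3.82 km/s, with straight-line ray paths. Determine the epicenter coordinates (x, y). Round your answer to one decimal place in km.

24.5 km east, 29.2 km north

Distance from S−P lag: d = Δt · v_P v_S / (v_P − v_S) = Δt · (6.85·3.82)/(6.85−3.82) ≈ 8.6360·Δt.
So d_RID = 62.81, d_COR = 53.26, d_HLID = 20.22 km.
Circle about each station: (x + 20.9)² + (y + 14.2)² = 62.81²; (x + 28.3)² + (y − 36.2)² = 53.26²; (x − 26.7)² + (y − 49.3)² = 20.22².
Subtracting the RID equation from the COR and HLID equations removes the quadratic terms:
-14.8 x + 100.8 y = 2581.35
95.2 x + 127.0 y = 6041.18
Solving the 2×2 system: x ≈ 24.5, y ≈ 29.2 km.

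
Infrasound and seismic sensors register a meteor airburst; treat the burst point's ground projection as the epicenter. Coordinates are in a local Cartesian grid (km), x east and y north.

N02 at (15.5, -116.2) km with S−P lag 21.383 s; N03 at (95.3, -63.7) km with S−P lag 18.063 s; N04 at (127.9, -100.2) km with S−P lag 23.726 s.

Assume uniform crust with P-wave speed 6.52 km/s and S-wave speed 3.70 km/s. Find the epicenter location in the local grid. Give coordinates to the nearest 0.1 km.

x ≈ 12.4 km, y ≈ 66.7 km

Distance from S−P lag: d = Δt · v_P v_S / (v_P − v_S) = Δt · (6.52·3.70)/(6.52−3.70) ≈ 8.5546·Δt.
So d_N02 = 182.92, d_N03 = 154.52, d_N04 = 202.97 km.
Circle about each station: (x − 15.5)² + (y + 116.2)² = 182.92²; (x − 95.3)² + (y + 63.7)² = 154.52²; (x − 127.9)² + (y + 100.2)² = 202.97².
Subtracting the N02 equation from the N03 and N04 equations removes the quadratic terms:
159.6 x + 105.0 y = 8980.39
224.8 x + 32.0 y = 4918.67
Solving the 2×2 system: x ≈ 12.4, y ≈ 66.7 km.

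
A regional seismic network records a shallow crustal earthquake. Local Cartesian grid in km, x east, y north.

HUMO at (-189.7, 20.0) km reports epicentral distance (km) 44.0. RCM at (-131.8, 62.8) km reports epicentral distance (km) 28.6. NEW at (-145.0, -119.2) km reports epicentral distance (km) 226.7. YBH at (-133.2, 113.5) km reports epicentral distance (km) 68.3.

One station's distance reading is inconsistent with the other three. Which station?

NEW

Solve using three stations at a time. Using HUMO, RCM, YBH (subtract circle equations pairwise → linear system) gives (x, y) ≈ (-157.1, 49.5).
Distances from that point to each station vs reported:
  HUMO: calculated 44.0 vs reported 44.0 → residual 0.0 km
  RCM: calculated 28.6 vs reported 28.6 → residual 0.0 km
  NEW: calculated 169.2 vs reported 226.7 → residual 57.5 km
  YBH: calculated 68.3 vs reported 68.3 → residual 0.0 km
HUMO, RCM, YBH are mutually consistent (residuals ≈ 0); NEW is off by 57.5 km.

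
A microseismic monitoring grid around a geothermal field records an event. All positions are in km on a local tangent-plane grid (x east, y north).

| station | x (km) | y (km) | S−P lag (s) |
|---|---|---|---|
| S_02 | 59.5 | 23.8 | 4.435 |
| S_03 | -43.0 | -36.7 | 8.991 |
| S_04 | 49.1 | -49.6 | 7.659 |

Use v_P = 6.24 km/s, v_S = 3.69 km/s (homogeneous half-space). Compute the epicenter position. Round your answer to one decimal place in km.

Distance from S−P lag: d = Δt · v_P v_S / (v_P − v_S) = Δt · (6.24·3.69)/(6.24−3.69) ≈ 9.0296·Δt.
So d_S_02 = 40.05, d_S_03 = 81.19, d_S_04 = 69.16 km.
Circle about each station: (x − 59.5)² + (y − 23.8)² = 40.05²; (x + 43.0)² + (y + 36.7)² = 81.19²; (x − 49.1)² + (y + 49.6)² = 69.16².
Subtracting pairs of circle equations eliminates x²+y² and gives linear equations (the radical axes):
-205.0 x − 121.0 y = -5898.61
-20.8 x − 146.8 y = -2414.82
Solving the 2×2 system: x ≈ 20.8, y ≈ 13.5 km.

(20.8, 13.5)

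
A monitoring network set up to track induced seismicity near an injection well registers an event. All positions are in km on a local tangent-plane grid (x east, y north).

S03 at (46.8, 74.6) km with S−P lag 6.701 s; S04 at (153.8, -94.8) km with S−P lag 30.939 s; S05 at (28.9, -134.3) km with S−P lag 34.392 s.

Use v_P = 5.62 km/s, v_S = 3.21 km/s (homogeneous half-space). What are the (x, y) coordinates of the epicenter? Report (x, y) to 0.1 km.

67.7 km east, 120.2 km north

Distance from S−P lag: d = Δt · v_P v_S / (v_P − v_S) = Δt · (5.62·3.21)/(5.62−3.21) ≈ 7.4856·Δt.
So d_S03 = 50.16, d_S04 = 231.60, d_S05 = 257.44 km.
Circle about each station: (x − 46.8)² + (y − 74.6)² = 50.16²; (x − 153.8)² + (y + 94.8)² = 231.60²; (x − 28.9)² + (y + 134.3)² = 257.44².
Subtracting pairs of circle equations eliminates x²+y² and gives linear equations (the radical axes):
214.0 x − 338.8 y = -26236.45
-35.8 x − 417.8 y = -52643.03
Solving the 2×2 system: x ≈ 67.7, y ≈ 120.2 km.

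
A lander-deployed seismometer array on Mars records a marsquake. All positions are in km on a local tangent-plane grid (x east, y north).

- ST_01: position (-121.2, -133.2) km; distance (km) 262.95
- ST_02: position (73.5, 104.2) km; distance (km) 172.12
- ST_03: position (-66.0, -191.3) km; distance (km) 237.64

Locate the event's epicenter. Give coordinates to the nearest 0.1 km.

x ≈ 130.8 km, y ≈ -58.1 km

Circle about each station: (x + 121.2)² + (y + 133.2)² = 262.95²; (x − 73.5)² + (y − 104.2)² = 172.12²; (x + 66.0)² + (y + 191.3)² = 237.64².
Subtracting the ST_01 equation from the ST_02 and ST_03 equations removes the quadratic terms:
389.4 x + 474.8 y = 23345.62
110.4 x − 116.2 y = 21189.94
Solving the 2×2 system: x ≈ 130.8, y ≈ -58.1 km.
Check against ST_01 (with the unrounded x, y): √((x + 121.2)²+(y + 133.2)²) = 262.94 ≈ 262.95 km. ✓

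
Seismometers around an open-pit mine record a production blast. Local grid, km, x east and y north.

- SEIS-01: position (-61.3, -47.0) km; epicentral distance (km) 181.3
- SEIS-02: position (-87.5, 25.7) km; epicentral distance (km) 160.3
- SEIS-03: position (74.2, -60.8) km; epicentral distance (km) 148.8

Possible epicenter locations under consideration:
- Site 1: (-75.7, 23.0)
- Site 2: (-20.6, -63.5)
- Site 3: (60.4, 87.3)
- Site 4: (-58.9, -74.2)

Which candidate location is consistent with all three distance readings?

Site 3

For each candidate, compare |candidate − station| to the reported distance:
Site 1: residuals SEIS-01 109.8, SEIS-02 148.2, SEIS-03 22.9 → max 148.2 km
Site 2: residuals SEIS-01 137.4, SEIS-02 48.8, SEIS-03 54.0 → max 137.4 km
Site 3: residuals SEIS-01 0.1, SEIS-02 0.1, SEIS-03 0.1 → max 0.1 km
Site 4: residuals SEIS-01 154.0, SEIS-02 56.4, SEIS-03 15.0 → max 154.0 km
Only Site 3 has all residuals ≈ 0.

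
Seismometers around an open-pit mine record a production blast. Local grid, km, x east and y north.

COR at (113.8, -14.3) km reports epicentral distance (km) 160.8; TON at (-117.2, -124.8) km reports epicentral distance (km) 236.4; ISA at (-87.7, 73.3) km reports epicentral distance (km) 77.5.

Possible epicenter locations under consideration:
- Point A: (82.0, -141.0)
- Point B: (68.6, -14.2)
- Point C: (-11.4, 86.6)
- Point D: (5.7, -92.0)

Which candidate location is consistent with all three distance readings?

For each candidate, compare |candidate − station| to the reported distance:
Point A: residuals COR 30.2, TON 36.5, ISA 195.9 → max 195.9 km
Point B: residuals COR 115.6, TON 20.2, ISA 101.6 → max 115.6 km
Point C: residuals COR 0.0, TON 0.0, ISA 0.0 → max 0.0 km
Point D: residuals COR 27.7, TON 109.2, ISA 112.4 → max 112.4 km
Only Point C has all residuals ≈ 0.

Point C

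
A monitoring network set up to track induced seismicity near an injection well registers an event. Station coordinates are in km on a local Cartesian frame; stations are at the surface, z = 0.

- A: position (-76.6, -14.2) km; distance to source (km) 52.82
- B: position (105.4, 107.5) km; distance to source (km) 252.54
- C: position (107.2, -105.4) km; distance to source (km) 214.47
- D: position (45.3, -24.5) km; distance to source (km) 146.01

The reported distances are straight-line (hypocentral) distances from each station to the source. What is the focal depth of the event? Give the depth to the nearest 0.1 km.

z ≈ 41.3 km

Each station gives a sphere (x−x_i)² + (y−y_i)² + z² = d_i² (stations at z=0).
Subtracting the A sphere from B and C: z² cancels, leaving linear equations in x and y:
364.0 x + 243.4 y = -44390.29
367.6 x − 182.4 y = -26675.63
Solving: x ≈ -93.603, y ≈ -42.395 km (keep extra digits for the depth step; rounded: -93.6, -42.4).
Then from the A sphere: z² = 52.82² − (x + 76.6)² − (y + 14.2)² with x = -93.603, y = -42.395, so z ≈ 41.302 ≈ 41.3 km.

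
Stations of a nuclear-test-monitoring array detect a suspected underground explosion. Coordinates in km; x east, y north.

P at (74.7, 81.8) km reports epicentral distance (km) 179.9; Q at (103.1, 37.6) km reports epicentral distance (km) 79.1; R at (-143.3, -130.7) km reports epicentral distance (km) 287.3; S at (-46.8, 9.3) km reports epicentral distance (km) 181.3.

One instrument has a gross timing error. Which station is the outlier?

Solve using three stations at a time. Using Q, R, S (subtract circle equations pairwise → linear system) gives (x, y) ≈ (128.4, -37.3).
Distances from that point to each station vs reported:
  P: calculated 130.7 vs reported 179.9 → residual 49.2 km
  Q: calculated 79.1 vs reported 79.1 → residual 0.0 km
  R: calculated 287.3 vs reported 287.3 → residual 0.0 km
  S: calculated 181.3 vs reported 181.3 → residual 0.0 km
Q, R, S are mutually consistent (residuals ≈ 0); P is off by 49.2 km.

P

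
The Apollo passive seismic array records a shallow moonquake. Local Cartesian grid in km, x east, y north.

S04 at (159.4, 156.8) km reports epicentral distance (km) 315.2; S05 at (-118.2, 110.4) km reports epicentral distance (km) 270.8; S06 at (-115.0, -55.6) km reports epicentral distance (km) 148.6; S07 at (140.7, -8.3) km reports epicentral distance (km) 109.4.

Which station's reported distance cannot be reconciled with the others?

Solve using three stations at a time. Using S04, S05, S06 (subtract circle equations pairwise → linear system) gives (x, y) ≈ (16.9, -124.4).
Distances from that point to each station vs reported:
  S04: calculated 315.3 vs reported 315.2 → residual 0.1 km
  S05: calculated 270.9 vs reported 270.8 → residual 0.1 km
  S06: calculated 148.7 vs reported 148.6 → residual 0.1 km
  S07: calculated 169.7 vs reported 109.4 → residual 60.3 km
S04, S05, S06 are mutually consistent (residuals ≈ 0); S07 is off by 60.3 km.

S07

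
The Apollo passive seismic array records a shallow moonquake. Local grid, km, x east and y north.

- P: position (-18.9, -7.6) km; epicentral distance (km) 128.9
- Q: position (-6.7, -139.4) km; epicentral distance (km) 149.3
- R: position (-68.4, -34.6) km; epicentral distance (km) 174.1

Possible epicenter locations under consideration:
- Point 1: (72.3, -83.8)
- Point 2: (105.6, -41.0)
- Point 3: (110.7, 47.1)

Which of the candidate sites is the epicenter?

Point 2

For each candidate, compare |candidate − station| to the reported distance:
Point 1: residuals P 10.1, Q 52.7, R 25.0 → max 52.7 km
Point 2: residuals P 0.0, Q 0.0, R 0.0 → max 0.0 km
Point 3: residuals P 11.8, Q 71.1, R 22.8 → max 71.1 km
Only Point 2 has all residuals ≈ 0.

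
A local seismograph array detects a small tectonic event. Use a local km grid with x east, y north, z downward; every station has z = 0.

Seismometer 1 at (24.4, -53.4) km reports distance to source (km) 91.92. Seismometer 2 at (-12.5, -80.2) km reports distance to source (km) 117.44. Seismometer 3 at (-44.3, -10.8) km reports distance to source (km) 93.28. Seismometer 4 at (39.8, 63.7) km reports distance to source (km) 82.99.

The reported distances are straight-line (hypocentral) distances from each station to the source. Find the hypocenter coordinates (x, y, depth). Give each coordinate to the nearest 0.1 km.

Each station gives a sphere (x−x_i)² + (y−y_i)² + z² = d_i² (stations at z=0).
Subtracting the Seismometer 1 sphere from Seismometer 2 and Seismometer 3: z² cancels, leaving linear equations in x and y:
-73.8 x − 53.6 y = -2201.50
-137.4 x + 85.2 y = -1619.66
Solving: x ≈ 20.098, y ≈ 13.401 km (keep extra digits for the depth step; rounded: 20.1, 13.4).
Then from the Seismometer 1 sphere: z² = 91.92² − (x − 24.4)² − (y + 53.4)² with x = 20.098, y = 13.401, so z ≈ 62.995 ≈ 63.0 km.

x ≈ 20.1 km, y ≈ 13.4 km, depth ≈ 63.0 km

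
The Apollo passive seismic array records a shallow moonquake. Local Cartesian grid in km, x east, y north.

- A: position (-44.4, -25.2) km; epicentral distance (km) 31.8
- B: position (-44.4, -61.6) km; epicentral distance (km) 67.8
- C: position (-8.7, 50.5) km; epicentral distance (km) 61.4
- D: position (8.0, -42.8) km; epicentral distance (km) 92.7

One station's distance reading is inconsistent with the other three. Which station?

Solve using three stations at a time. Using A, B, C (subtract circle equations pairwise → linear system) gives (x, y) ≈ (-50.8, 5.9).
Distances from that point to each station vs reported:
  A: calculated 31.7 vs reported 31.8 → residual 0.1 km
  B: calculated 67.8 vs reported 67.8 → residual 0.0 km
  C: calculated 61.3 vs reported 61.4 → residual 0.1 km
  D: calculated 76.3 vs reported 92.7 → residual 16.4 km
A, B, C are mutually consistent (residuals ≈ 0); D is off by 16.4 km.

D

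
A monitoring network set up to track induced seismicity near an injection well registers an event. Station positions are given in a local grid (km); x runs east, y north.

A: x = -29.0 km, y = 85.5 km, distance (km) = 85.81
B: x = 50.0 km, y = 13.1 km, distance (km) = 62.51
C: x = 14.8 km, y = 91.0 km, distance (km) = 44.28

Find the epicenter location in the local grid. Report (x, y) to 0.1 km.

x ≈ 56.2 km, y ≈ 75.3 km

Circle about each station: (x + 29.0)² + (y − 85.5)² = 85.81²; (x − 50.0)² + (y − 13.1)² = 62.51²; (x − 14.8)² + (y − 91.0)² = 44.28².
Subtracting the A equation from the B and C equations removes the quadratic terms:
158.0 x − 144.8 y = -2023.78
87.6 x + 11.0 y = 5751.43
Solving the 2×2 system: x ≈ 56.2, y ≈ 75.3 km.
Check against A (with the unrounded x, y): √((x + 29.0)²+(y − 85.5)²) = 85.81 ≈ 85.81 km. ✓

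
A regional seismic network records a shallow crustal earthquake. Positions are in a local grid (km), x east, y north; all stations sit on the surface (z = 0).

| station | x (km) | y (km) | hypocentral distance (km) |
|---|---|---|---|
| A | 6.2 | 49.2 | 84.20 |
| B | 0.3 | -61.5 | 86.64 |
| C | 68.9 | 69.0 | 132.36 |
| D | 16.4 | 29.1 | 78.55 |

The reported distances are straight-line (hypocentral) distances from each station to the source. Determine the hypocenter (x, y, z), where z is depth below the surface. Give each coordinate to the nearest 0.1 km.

x ≈ -26.1 km, y ≈ -2.7 km, depth ≈ 57.9 km

Each station gives a sphere (x−x_i)² + (y−y_i)² + z² = d_i² (stations at z=0).
Subtracting the A sphere from B and C: z² cancels, leaving linear equations in x and y:
-11.8 x − 221.4 y = 906.41
125.4 x + 39.6 y = -3380.40
Solving: x ≈ -26.103, y ≈ -2.703 km (keep extra digits for the depth step; rounded: -26.1, -2.7).
Then from the A sphere: z² = 84.20² − (x − 6.2)² − (y − 49.2)² with x = -26.103, y = -2.703, so z ≈ 57.898 ≈ 57.9 km.
Check against D (with the unrounded solution): distance 78.55 ≈ 78.55 km. ✓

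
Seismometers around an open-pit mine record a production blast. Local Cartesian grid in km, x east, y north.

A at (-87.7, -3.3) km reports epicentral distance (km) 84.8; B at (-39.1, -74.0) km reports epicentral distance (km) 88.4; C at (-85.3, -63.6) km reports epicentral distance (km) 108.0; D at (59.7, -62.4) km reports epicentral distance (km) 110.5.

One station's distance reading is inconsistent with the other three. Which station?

D

Solve using three stations at a time. Using A, B, C (subtract circle equations pairwise → linear system) gives (x, y) ≈ (-3.5, 6.9).
Distances from that point to each station vs reported:
  A: calculated 84.8 vs reported 84.8 → residual 0.0 km
  B: calculated 88.4 vs reported 88.4 → residual 0.0 km
  C: calculated 108.0 vs reported 108.0 → residual 0.0 km
  D: calculated 93.8 vs reported 110.5 → residual 16.7 km
A, B, C are mutually consistent (residuals ≈ 0); D is off by 16.7 km.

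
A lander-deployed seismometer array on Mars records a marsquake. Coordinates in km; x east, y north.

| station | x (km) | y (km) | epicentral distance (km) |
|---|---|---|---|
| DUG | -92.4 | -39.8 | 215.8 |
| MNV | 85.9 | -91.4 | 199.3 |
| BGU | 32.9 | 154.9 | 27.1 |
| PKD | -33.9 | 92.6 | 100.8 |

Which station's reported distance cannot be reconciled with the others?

BGU

Solve using three stations at a time. Using DUG, MNV, PKD (subtract circle equations pairwise → linear system) gives (x, y) ≈ (65.9, 106.9).
Distances from that point to each station vs reported:
  DUG: calculated 215.8 vs reported 215.8 → residual 0.0 km
  MNV: calculated 199.3 vs reported 199.3 → residual 0.0 km
  BGU: calculated 58.2 vs reported 27.1 → residual 31.1 km
  PKD: calculated 100.8 vs reported 100.8 → residual 0.0 km
DUG, MNV, PKD are mutually consistent (residuals ≈ 0); BGU is off by 31.1 km.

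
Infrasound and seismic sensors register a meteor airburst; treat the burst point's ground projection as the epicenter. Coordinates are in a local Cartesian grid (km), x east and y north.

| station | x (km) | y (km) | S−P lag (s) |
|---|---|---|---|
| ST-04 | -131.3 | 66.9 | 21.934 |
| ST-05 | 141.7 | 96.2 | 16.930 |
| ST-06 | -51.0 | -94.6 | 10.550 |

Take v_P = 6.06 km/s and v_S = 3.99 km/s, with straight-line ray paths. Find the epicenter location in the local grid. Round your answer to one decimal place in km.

(72.1, -88.9)

Distance from S−P lag: d = Δt · v_P v_S / (v_P − v_S) = Δt · (6.06·3.99)/(6.06−3.99) ≈ 11.6809·Δt.
So d_ST-04 = 256.21, d_ST-05 = 197.76, d_ST-06 = 123.23 km.
Circle about each station: (x + 131.3)² + (y − 66.9)² = 256.21²; (x − 141.7)² + (y − 96.2)² = 197.76²; (x + 51.0)² + (y + 94.6)² = 123.23².
Subtracting the ST-04 equation from the ST-05 and ST-06 equations removes the quadratic terms:
546.0 x + 58.6 y = 34152.58
160.6 x − 323.0 y = 40292.79
Solving the 2×2 system: x ≈ 72.1, y ≈ -88.9 km.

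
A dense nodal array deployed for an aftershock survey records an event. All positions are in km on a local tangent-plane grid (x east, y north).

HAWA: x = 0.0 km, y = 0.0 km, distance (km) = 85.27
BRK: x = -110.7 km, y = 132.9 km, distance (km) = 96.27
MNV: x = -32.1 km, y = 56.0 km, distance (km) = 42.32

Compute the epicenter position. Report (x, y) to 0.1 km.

Circle about each station: x² + y² = 85.27²; (x + 110.7)² + (y − 132.9)² = 96.27²; (x + 32.1)² + (y − 56.0)² = 42.32².
Subtracting pairs of circle equations eliminates x²+y² and gives linear equations (the radical axes):
-221.4 x + 265.8 y = 27919.96
-64.2 x + 112.0 y = 9646.40
Solving the 2×2 system: x ≈ -72.8, y ≈ 44.4 km.

x ≈ -72.8 km, y ≈ 44.4 km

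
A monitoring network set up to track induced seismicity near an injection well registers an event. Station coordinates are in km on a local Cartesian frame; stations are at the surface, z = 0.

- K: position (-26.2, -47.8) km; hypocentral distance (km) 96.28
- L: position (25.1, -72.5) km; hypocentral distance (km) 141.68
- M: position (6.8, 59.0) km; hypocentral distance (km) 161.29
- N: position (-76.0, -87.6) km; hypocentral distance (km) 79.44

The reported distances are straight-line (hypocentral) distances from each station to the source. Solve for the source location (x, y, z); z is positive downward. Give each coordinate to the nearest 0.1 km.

Each station gives a sphere (x−x_i)² + (y−y_i)² + z² = d_i² (stations at z=0).
Subtracting the K sphere from L and M: z² cancels, leaving linear equations in x and y:
102.6 x − 49.4 y = -7888.40
66.0 x + 213.6 y = -16188.67
Solving: x ≈ -98.693, y ≈ -45.294 km (keep extra digits for the depth step; rounded: -98.7, -45.3).
Then from the K sphere: z² = 96.28² − (x + 26.2)² − (y + 47.8)² with x = -98.693, y = -45.294, so z ≈ 63.311 ≈ 63.3 km.
Check against N (with the unrounded solution): distance 79.45 ≈ 79.44 km. ✓

(-98.7, -45.3, 63.3)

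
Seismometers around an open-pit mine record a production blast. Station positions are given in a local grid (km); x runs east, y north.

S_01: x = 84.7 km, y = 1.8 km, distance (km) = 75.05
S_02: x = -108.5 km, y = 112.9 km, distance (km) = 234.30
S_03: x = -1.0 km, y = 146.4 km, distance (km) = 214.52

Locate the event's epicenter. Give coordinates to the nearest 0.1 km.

x ≈ 46.5 km, y ≈ -62.8 km

Circle about each station: (x − 84.7)² + (y − 1.8)² = 75.05²; (x + 108.5)² + (y − 112.9)² = 234.30²; (x + 1.0)² + (y − 146.4)² = 214.52².
Subtracting the S_01 equation from the S_02 and S_03 equations removes the quadratic terms:
-386.4 x + 222.2 y = -31922.66
-171.4 x + 289.2 y = -26129.70
Solving the 2×2 system: x ≈ 46.5, y ≈ -62.8 km.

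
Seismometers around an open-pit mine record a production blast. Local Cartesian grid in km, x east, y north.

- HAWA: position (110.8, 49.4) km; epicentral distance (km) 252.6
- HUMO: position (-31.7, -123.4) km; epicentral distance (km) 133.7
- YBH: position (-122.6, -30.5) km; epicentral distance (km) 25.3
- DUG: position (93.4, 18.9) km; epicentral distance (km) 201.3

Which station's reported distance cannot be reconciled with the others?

HAWA

Solve using three stations at a time. Using HUMO, YBH, DUG (subtract circle equations pairwise → linear system) gives (x, y) ≈ (-105.5, -11.9).
Distances from that point to each station vs reported:
  HAWA: calculated 224.8 vs reported 252.6 → residual 27.8 km
  HUMO: calculated 133.7 vs reported 133.7 → residual 0.0 km
  YBH: calculated 25.2 vs reported 25.3 → residual 0.1 km
  DUG: calculated 201.3 vs reported 201.3 → residual 0.0 km
HUMO, YBH, DUG are mutually consistent (residuals ≈ 0); HAWA is off by 27.8 km.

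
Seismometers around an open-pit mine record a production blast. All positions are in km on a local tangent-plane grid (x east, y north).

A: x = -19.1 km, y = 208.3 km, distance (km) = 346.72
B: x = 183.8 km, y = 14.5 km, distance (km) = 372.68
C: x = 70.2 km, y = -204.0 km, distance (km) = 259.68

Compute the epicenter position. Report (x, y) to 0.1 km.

Circle about each station: (x + 19.1)² + (y − 208.3)² = 346.72²; (x − 183.8)² + (y − 14.5)² = 372.68²; (x − 70.2)² + (y + 204.0)² = 259.68².
Subtracting the A equation from the B and C equations removes the quadratic terms:
405.8 x − 387.6 y = -28436.63
178.6 x − 824.6 y = 55571.40
Solving the 2×2 system: x ≈ -169.5, y ≈ -104.1 km.
Check against A (with the unrounded x, y): √((x + 19.1)²+(y − 208.3)²) = 346.73 ≈ 346.72 km. ✓

(-169.5, -104.1)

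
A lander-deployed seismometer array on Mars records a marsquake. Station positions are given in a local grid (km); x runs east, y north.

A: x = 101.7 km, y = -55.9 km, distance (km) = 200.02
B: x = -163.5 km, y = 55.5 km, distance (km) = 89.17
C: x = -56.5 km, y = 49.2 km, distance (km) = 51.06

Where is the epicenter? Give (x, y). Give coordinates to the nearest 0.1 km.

-87.6 km east, 8.7 km north

Circle about each station: (x − 101.7)² + (y + 55.9)² = 200.02²; (x + 163.5)² + (y − 55.5)² = 89.17²; (x + 56.5)² + (y − 49.2)² = 51.06².
Subtracting the A equation from the B and C equations removes the quadratic terms:
-530.4 x + 222.8 y = 48401.51
-316.4 x + 210.2 y = 29546.07
Solving the 2×2 system: x ≈ -87.6, y ≈ 8.7 km.
Check against A (with the unrounded x, y): √((x − 101.7)²+(y + 55.9)²) = 200.02 ≈ 200.02 km. ✓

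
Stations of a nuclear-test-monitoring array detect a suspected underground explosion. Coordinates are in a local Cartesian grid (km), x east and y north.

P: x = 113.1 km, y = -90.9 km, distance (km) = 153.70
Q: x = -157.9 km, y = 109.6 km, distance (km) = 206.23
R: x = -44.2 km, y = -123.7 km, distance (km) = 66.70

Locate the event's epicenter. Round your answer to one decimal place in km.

-36.9 km east, -57.4 km north

Circle about each station: (x − 113.1)² + (y + 90.9)² = 153.70²; (x + 157.9)² + (y − 109.6)² = 206.23²; (x + 44.2)² + (y + 123.7)² = 66.70².
Subtracting pairs of circle equations eliminates x²+y² and gives linear equations (the radical axes):
-542.0 x + 401.0 y = -3016.97
-314.6 x − 65.6 y = 15375.71
Solving the 2×2 system: x ≈ -36.9, y ≈ -57.4 km.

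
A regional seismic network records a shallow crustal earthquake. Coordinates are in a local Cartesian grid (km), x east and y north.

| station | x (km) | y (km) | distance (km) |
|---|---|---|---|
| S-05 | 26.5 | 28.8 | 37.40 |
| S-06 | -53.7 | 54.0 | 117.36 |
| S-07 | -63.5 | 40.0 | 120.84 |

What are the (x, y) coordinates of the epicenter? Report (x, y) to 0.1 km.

Circle about each station: (x − 26.5)² + (y − 28.8)² = 37.40²; (x + 53.7)² + (y − 54.0)² = 117.36²; (x + 63.5)² + (y − 40.0)² = 120.84².
Subtracting pairs of circle equations eliminates x²+y² and gives linear equations (the radical axes):
-160.4 x + 50.4 y = -8106.61
-180.0 x + 22.4 y = -9102.99
Solving the 2×2 system: x ≈ 50.6, y ≈ 0.2 km.
Check against S-05 (with the unrounded x, y): √((x − 26.5)²+(y − 28.8)²) = 37.42 ≈ 37.40 km. ✓

50.6 km east, 0.2 km north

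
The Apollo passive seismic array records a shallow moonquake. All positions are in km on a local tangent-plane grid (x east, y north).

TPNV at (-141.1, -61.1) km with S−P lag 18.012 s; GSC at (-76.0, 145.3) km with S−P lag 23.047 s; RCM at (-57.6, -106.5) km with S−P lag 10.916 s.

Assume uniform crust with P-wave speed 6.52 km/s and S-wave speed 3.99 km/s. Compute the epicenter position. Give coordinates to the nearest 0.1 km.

44.1 km east, -59.0 km north

Distance from S−P lag: d = Δt · v_P v_S / (v_P − v_S) = Δt · (6.52·3.99)/(6.52−3.99) ≈ 10.2825·Δt.
So d_TPNV = 185.21, d_GSC = 236.98, d_RCM = 112.24 km.
Circle about each station: (x + 141.1)² + (y + 61.1)² = 185.21²; (x + 76.0)² + (y − 145.3)² = 236.98²; (x + 57.6)² + (y + 106.5)² = 112.24².
Subtracting the TPNV equation from the GSC and RCM equations removes the quadratic terms:
130.2 x + 412.8 y = -18611.11
167.0 x − 90.8 y = 12722.52
Solving the 2×2 system: x ≈ 44.1, y ≈ -59.0 km.
Check against TPNV (with the unrounded x, y): √((x + 141.1)²+(y + 61.1)²) = 185.22 ≈ 185.21 km. ✓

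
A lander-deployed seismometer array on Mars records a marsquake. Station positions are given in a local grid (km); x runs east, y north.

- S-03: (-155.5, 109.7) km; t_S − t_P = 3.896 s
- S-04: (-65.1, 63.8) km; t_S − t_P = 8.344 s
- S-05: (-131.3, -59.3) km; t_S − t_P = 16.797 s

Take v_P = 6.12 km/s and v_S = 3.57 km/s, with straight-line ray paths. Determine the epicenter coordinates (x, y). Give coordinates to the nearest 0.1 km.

x ≈ -133.5 km, y ≈ 84.6 km

Distance from S−P lag: d = Δt · v_P v_S / (v_P − v_S) = Δt · (6.12·3.57)/(6.12−3.57) ≈ 8.5680·Δt.
So d_S-03 = 33.38, d_S-04 = 71.49, d_S-05 = 143.92 km.
Circle about each station: (x + 155.5)² + (y − 109.7)² = 33.38²; (x + 65.1)² + (y − 63.8)² = 71.49²; (x + 131.3)² + (y + 59.3)² = 143.92².
Subtracting the S-03 equation from the S-04 and S-05 equations removes the quadratic terms:
180.8 x − 91.8 y = -31902.49
48.4 x − 338.0 y = -35056.90
Solving the 2×2 system: x ≈ -133.5, y ≈ 84.6 km.
Check against S-03 (with the unrounded x, y): √((x + 155.5)²+(y − 109.7)²) = 33.38 ≈ 33.38 km. ✓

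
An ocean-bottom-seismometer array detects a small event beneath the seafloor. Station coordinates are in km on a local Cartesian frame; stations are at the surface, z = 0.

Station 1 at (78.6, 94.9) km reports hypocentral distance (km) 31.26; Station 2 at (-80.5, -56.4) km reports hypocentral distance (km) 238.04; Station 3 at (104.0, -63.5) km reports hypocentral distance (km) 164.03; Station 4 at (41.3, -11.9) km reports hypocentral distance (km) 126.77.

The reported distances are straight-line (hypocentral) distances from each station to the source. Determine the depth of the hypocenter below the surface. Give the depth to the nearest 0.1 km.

Each station gives a sphere (x−x_i)² + (y−y_i)² + z² = d_i² (stations at z=0).
Subtracting the Station 1 sphere from Station 2 and Station 3: z² cancels, leaving linear equations in x and y:
-318.2 x − 302.6 y = -61208.61
50.8 x − 316.8 y = -26264.37
Solving: x ≈ 98.498, y ≈ 98.700 km (keep extra digits for the depth step; rounded: 98.5, 98.7).
Then from the Station 1 sphere: z² = 31.26² − (x − 78.6)² − (y − 94.9)² with x = 98.498, y = 98.700, so z ≈ 23.808 ≈ 23.8 km.
Check against Station 4 (with the unrounded solution): distance 126.77 ≈ 126.77 km. ✓

depth ≈ 23.8 km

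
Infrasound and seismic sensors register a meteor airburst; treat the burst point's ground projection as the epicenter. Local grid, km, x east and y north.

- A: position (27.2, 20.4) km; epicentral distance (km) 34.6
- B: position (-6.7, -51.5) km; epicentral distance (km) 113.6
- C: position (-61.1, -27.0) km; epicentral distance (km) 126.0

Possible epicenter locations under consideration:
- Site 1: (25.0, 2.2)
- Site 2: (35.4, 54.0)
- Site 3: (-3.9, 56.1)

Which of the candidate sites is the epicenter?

For each candidate, compare |candidate − station| to the reported distance:
Site 1: residuals A 16.3, B 51.2, C 35.1 → max 51.2 km
Site 2: residuals A 0.0, B 0.0, C 0.0 → max 0.0 km
Site 3: residuals A 12.7, B 6.0, C 25.1 → max 25.1 km
Only Site 2 has all residuals ≈ 0.

Site 2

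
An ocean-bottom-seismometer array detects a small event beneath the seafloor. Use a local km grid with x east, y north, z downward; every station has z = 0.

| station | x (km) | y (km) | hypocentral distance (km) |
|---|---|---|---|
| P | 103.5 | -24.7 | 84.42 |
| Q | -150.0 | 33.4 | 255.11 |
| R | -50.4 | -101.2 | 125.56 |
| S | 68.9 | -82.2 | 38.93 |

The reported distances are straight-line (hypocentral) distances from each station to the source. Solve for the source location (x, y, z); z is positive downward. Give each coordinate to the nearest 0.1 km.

Each station gives a sphere (x−x_i)² + (y−y_i)² + z² = d_i² (stations at z=0).
Subtracting the P sphere from Q and R: z² cancels, leaving linear equations in x and y:
-507.0 x + 116.2 y = -45661.16
-307.8 x − 153.0 y = -7179.32
Solving: x ≈ 69.001, y ≈ -91.890 km (keep extra digits for the depth step; rounded: 69.0, -91.9).
Then from the P sphere: z² = 84.42² − (x − 103.5)² − (y + 24.7)² with x = 69.001, y = -91.890, so z ≈ 37.710 ≈ 37.7 km.
Check against S (with the unrounded solution): distance 38.94 ≈ 38.93 km. ✓

(69.0, -91.9, 37.7)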